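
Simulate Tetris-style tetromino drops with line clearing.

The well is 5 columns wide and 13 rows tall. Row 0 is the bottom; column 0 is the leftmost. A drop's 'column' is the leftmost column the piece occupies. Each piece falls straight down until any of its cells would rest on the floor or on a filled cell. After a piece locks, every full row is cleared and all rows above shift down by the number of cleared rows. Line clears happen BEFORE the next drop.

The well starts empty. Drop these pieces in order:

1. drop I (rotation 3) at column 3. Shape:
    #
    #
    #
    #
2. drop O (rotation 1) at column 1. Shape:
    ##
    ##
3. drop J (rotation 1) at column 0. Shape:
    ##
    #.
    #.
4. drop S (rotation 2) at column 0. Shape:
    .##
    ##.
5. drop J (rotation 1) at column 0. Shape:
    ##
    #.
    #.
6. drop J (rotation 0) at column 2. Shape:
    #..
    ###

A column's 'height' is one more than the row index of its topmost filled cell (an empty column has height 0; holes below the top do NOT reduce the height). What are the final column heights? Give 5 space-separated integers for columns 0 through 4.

Drop 1: I rot3 at col 3 lands with bottom-row=0; cleared 0 line(s) (total 0); column heights now [0 0 0 4 0], max=4
Drop 2: O rot1 at col 1 lands with bottom-row=0; cleared 0 line(s) (total 0); column heights now [0 2 2 4 0], max=4
Drop 3: J rot1 at col 0 lands with bottom-row=0; cleared 0 line(s) (total 0); column heights now [3 3 2 4 0], max=4
Drop 4: S rot2 at col 0 lands with bottom-row=3; cleared 0 line(s) (total 0); column heights now [4 5 5 4 0], max=5
Drop 5: J rot1 at col 0 lands with bottom-row=4; cleared 0 line(s) (total 0); column heights now [7 7 5 4 0], max=7
Drop 6: J rot0 at col 2 lands with bottom-row=5; cleared 0 line(s) (total 0); column heights now [7 7 7 6 6], max=7

Answer: 7 7 7 6 6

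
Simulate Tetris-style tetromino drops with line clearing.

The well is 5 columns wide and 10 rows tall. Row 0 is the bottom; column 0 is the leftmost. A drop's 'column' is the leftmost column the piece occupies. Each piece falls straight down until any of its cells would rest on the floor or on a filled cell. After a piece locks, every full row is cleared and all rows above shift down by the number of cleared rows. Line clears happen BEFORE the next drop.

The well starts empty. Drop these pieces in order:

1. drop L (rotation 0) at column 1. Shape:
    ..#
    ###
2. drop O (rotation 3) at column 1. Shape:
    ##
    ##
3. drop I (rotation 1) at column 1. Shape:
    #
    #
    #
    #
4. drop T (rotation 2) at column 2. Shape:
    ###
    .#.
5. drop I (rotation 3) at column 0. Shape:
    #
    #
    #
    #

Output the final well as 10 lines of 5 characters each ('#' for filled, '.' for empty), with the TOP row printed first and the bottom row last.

Drop 1: L rot0 at col 1 lands with bottom-row=0; cleared 0 line(s) (total 0); column heights now [0 1 1 2 0], max=2
Drop 2: O rot3 at col 1 lands with bottom-row=1; cleared 0 line(s) (total 0); column heights now [0 3 3 2 0], max=3
Drop 3: I rot1 at col 1 lands with bottom-row=3; cleared 0 line(s) (total 0); column heights now [0 7 3 2 0], max=7
Drop 4: T rot2 at col 2 lands with bottom-row=2; cleared 0 line(s) (total 0); column heights now [0 7 4 4 4], max=7
Drop 5: I rot3 at col 0 lands with bottom-row=0; cleared 1 line(s) (total 1); column heights now [3 6 3 3 0], max=6

Answer: .....
.....
.....
.....
.#...
.#...
.#...
####.
####.
####.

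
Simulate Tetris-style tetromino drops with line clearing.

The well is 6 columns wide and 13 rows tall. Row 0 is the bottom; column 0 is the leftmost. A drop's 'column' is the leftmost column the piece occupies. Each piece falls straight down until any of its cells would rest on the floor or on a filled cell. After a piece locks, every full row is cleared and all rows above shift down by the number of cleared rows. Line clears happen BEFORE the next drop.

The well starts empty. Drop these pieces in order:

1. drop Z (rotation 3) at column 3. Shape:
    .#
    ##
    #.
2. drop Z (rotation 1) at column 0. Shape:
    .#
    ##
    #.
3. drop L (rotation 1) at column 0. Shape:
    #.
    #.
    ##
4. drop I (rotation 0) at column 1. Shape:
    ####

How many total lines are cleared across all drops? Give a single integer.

Drop 1: Z rot3 at col 3 lands with bottom-row=0; cleared 0 line(s) (total 0); column heights now [0 0 0 2 3 0], max=3
Drop 2: Z rot1 at col 0 lands with bottom-row=0; cleared 0 line(s) (total 0); column heights now [2 3 0 2 3 0], max=3
Drop 3: L rot1 at col 0 lands with bottom-row=3; cleared 0 line(s) (total 0); column heights now [6 4 0 2 3 0], max=6
Drop 4: I rot0 at col 1 lands with bottom-row=4; cleared 0 line(s) (total 0); column heights now [6 5 5 5 5 0], max=6

Answer: 0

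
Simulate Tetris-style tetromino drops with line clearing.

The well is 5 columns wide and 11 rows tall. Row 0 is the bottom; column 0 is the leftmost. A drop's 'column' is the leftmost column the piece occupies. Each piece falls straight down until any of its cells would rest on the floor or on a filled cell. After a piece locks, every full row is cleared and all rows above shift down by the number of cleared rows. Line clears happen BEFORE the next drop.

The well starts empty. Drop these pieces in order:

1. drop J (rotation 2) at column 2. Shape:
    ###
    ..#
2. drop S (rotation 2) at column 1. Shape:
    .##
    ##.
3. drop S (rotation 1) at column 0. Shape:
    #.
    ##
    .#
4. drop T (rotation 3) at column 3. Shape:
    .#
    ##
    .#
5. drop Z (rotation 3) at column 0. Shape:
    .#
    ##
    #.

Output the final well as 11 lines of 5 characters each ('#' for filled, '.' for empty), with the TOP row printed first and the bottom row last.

Drop 1: J rot2 at col 2 lands with bottom-row=0; cleared 0 line(s) (total 0); column heights now [0 0 2 2 2], max=2
Drop 2: S rot2 at col 1 lands with bottom-row=2; cleared 0 line(s) (total 0); column heights now [0 3 4 4 2], max=4
Drop 3: S rot1 at col 0 lands with bottom-row=3; cleared 0 line(s) (total 0); column heights now [6 5 4 4 2], max=6
Drop 4: T rot3 at col 3 lands with bottom-row=3; cleared 0 line(s) (total 0); column heights now [6 5 4 5 6], max=6
Drop 5: Z rot3 at col 0 lands with bottom-row=6; cleared 0 line(s) (total 0); column heights now [8 9 4 5 6], max=9

Answer: .....
.....
.#...
##...
#....
#...#
##.##
.####
.##..
..###
....#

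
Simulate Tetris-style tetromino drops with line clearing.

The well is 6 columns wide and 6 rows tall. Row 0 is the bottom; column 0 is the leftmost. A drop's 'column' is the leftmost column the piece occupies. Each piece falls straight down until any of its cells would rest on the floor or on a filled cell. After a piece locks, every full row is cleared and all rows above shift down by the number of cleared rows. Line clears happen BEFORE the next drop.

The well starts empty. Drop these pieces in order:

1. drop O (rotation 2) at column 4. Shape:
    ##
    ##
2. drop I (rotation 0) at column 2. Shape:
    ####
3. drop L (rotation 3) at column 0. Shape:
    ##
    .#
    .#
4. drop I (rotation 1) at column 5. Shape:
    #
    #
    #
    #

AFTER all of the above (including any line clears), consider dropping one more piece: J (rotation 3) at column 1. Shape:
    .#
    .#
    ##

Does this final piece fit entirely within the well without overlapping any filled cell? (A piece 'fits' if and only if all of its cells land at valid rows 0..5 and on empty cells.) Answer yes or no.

Answer: yes

Derivation:
Drop 1: O rot2 at col 4 lands with bottom-row=0; cleared 0 line(s) (total 0); column heights now [0 0 0 0 2 2], max=2
Drop 2: I rot0 at col 2 lands with bottom-row=2; cleared 0 line(s) (total 0); column heights now [0 0 3 3 3 3], max=3
Drop 3: L rot3 at col 0 lands with bottom-row=0; cleared 1 line(s) (total 1); column heights now [0 2 0 0 2 2], max=2
Drop 4: I rot1 at col 5 lands with bottom-row=2; cleared 0 line(s) (total 1); column heights now [0 2 0 0 2 6], max=6
Test piece J rot3 at col 1 (width 2): heights before test = [0 2 0 0 2 6]; fits = True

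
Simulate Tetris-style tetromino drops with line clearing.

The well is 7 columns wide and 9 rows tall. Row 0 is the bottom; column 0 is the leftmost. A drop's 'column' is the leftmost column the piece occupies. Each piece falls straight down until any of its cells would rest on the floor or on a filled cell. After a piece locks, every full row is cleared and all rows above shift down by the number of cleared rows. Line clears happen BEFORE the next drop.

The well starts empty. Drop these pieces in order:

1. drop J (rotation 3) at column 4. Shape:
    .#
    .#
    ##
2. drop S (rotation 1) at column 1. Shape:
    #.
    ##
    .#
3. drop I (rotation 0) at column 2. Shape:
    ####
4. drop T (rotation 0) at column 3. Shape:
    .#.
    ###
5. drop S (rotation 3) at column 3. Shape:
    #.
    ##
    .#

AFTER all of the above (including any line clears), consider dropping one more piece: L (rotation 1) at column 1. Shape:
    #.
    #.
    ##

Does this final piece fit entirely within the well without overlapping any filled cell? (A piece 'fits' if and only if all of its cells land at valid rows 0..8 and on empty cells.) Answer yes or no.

Drop 1: J rot3 at col 4 lands with bottom-row=0; cleared 0 line(s) (total 0); column heights now [0 0 0 0 1 3 0], max=3
Drop 2: S rot1 at col 1 lands with bottom-row=0; cleared 0 line(s) (total 0); column heights now [0 3 2 0 1 3 0], max=3
Drop 3: I rot0 at col 2 lands with bottom-row=3; cleared 0 line(s) (total 0); column heights now [0 3 4 4 4 4 0], max=4
Drop 4: T rot0 at col 3 lands with bottom-row=4; cleared 0 line(s) (total 0); column heights now [0 3 4 5 6 5 0], max=6
Drop 5: S rot3 at col 3 lands with bottom-row=6; cleared 0 line(s) (total 0); column heights now [0 3 4 9 8 5 0], max=9
Test piece L rot1 at col 1 (width 2): heights before test = [0 3 4 9 8 5 0]; fits = True

Answer: yes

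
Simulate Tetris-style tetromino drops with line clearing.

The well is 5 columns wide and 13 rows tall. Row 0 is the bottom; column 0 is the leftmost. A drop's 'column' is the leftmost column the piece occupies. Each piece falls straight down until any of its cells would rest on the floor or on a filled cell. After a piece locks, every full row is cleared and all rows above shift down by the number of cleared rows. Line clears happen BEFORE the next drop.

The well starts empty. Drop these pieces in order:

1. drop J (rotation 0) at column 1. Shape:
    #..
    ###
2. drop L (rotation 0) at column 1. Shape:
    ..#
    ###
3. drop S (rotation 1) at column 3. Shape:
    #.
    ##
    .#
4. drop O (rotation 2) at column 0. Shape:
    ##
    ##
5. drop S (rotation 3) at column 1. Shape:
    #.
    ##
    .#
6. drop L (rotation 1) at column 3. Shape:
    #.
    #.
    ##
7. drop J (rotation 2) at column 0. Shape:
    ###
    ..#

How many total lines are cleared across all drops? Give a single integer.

Drop 1: J rot0 at col 1 lands with bottom-row=0; cleared 0 line(s) (total 0); column heights now [0 2 1 1 0], max=2
Drop 2: L rot0 at col 1 lands with bottom-row=2; cleared 0 line(s) (total 0); column heights now [0 3 3 4 0], max=4
Drop 3: S rot1 at col 3 lands with bottom-row=3; cleared 0 line(s) (total 0); column heights now [0 3 3 6 5], max=6
Drop 4: O rot2 at col 0 lands with bottom-row=3; cleared 0 line(s) (total 0); column heights now [5 5 3 6 5], max=6
Drop 5: S rot3 at col 1 lands with bottom-row=4; cleared 1 line(s) (total 1); column heights now [4 6 5 5 4], max=6
Drop 6: L rot1 at col 3 lands with bottom-row=5; cleared 0 line(s) (total 1); column heights now [4 6 5 8 6], max=8
Drop 7: J rot2 at col 0 lands with bottom-row=5; cleared 0 line(s) (total 1); column heights now [7 7 7 8 6], max=8

Answer: 1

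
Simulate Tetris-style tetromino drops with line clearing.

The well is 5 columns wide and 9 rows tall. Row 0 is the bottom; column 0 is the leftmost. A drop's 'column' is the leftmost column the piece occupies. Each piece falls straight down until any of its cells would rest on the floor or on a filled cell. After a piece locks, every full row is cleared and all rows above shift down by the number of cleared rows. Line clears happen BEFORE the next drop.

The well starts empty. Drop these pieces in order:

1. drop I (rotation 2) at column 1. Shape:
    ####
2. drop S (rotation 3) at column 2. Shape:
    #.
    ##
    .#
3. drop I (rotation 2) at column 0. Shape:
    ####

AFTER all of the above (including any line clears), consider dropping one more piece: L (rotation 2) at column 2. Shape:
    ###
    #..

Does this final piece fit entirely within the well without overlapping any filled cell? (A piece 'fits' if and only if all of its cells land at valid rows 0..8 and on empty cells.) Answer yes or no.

Answer: yes

Derivation:
Drop 1: I rot2 at col 1 lands with bottom-row=0; cleared 0 line(s) (total 0); column heights now [0 1 1 1 1], max=1
Drop 2: S rot3 at col 2 lands with bottom-row=1; cleared 0 line(s) (total 0); column heights now [0 1 4 3 1], max=4
Drop 3: I rot2 at col 0 lands with bottom-row=4; cleared 0 line(s) (total 0); column heights now [5 5 5 5 1], max=5
Test piece L rot2 at col 2 (width 3): heights before test = [5 5 5 5 1]; fits = True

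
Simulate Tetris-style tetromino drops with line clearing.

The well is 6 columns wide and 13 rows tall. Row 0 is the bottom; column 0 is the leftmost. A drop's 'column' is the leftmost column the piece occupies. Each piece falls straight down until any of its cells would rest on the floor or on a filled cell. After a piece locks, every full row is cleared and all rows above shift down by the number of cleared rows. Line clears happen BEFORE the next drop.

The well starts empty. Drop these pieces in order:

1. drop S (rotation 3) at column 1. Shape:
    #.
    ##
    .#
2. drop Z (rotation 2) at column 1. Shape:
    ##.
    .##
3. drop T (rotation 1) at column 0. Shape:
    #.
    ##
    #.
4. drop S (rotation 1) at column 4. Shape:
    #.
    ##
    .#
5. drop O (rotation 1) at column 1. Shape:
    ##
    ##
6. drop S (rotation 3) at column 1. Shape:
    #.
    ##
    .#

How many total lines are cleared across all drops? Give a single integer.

Drop 1: S rot3 at col 1 lands with bottom-row=0; cleared 0 line(s) (total 0); column heights now [0 3 2 0 0 0], max=3
Drop 2: Z rot2 at col 1 lands with bottom-row=2; cleared 0 line(s) (total 0); column heights now [0 4 4 3 0 0], max=4
Drop 3: T rot1 at col 0 lands with bottom-row=3; cleared 0 line(s) (total 0); column heights now [6 5 4 3 0 0], max=6
Drop 4: S rot1 at col 4 lands with bottom-row=0; cleared 0 line(s) (total 0); column heights now [6 5 4 3 3 2], max=6
Drop 5: O rot1 at col 1 lands with bottom-row=5; cleared 0 line(s) (total 0); column heights now [6 7 7 3 3 2], max=7
Drop 6: S rot3 at col 1 lands with bottom-row=7; cleared 0 line(s) (total 0); column heights now [6 10 9 3 3 2], max=10

Answer: 0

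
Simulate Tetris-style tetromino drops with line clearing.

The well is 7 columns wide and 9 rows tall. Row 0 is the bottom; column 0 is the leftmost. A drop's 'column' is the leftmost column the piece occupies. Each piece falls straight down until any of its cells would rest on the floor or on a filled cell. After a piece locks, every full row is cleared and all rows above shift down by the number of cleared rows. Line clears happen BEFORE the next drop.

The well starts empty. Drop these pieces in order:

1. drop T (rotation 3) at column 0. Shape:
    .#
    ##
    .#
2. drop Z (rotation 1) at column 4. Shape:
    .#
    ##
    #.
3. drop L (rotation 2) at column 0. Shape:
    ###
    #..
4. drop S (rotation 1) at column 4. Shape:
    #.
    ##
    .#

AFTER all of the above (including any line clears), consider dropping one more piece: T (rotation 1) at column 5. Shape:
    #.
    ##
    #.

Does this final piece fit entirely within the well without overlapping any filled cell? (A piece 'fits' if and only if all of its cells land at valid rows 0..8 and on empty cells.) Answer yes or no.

Drop 1: T rot3 at col 0 lands with bottom-row=0; cleared 0 line(s) (total 0); column heights now [2 3 0 0 0 0 0], max=3
Drop 2: Z rot1 at col 4 lands with bottom-row=0; cleared 0 line(s) (total 0); column heights now [2 3 0 0 2 3 0], max=3
Drop 3: L rot2 at col 0 lands with bottom-row=2; cleared 0 line(s) (total 0); column heights now [4 4 4 0 2 3 0], max=4
Drop 4: S rot1 at col 4 lands with bottom-row=3; cleared 0 line(s) (total 0); column heights now [4 4 4 0 6 5 0], max=6
Test piece T rot1 at col 5 (width 2): heights before test = [4 4 4 0 6 5 0]; fits = True

Answer: yes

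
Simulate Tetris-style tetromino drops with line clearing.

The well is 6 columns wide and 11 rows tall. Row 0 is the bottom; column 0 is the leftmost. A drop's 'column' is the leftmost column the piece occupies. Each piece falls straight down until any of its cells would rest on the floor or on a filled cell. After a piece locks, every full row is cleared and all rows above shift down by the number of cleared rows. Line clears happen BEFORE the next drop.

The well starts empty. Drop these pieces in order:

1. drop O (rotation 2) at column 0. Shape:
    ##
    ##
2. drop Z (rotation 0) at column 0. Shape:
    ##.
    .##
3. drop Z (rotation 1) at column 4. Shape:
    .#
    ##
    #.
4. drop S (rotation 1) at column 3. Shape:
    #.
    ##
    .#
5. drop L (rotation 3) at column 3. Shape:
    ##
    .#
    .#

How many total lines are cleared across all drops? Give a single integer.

Answer: 0

Derivation:
Drop 1: O rot2 at col 0 lands with bottom-row=0; cleared 0 line(s) (total 0); column heights now [2 2 0 0 0 0], max=2
Drop 2: Z rot0 at col 0 lands with bottom-row=2; cleared 0 line(s) (total 0); column heights now [4 4 3 0 0 0], max=4
Drop 3: Z rot1 at col 4 lands with bottom-row=0; cleared 0 line(s) (total 0); column heights now [4 4 3 0 2 3], max=4
Drop 4: S rot1 at col 3 lands with bottom-row=2; cleared 0 line(s) (total 0); column heights now [4 4 3 5 4 3], max=5
Drop 5: L rot3 at col 3 lands with bottom-row=4; cleared 0 line(s) (total 0); column heights now [4 4 3 7 7 3], max=7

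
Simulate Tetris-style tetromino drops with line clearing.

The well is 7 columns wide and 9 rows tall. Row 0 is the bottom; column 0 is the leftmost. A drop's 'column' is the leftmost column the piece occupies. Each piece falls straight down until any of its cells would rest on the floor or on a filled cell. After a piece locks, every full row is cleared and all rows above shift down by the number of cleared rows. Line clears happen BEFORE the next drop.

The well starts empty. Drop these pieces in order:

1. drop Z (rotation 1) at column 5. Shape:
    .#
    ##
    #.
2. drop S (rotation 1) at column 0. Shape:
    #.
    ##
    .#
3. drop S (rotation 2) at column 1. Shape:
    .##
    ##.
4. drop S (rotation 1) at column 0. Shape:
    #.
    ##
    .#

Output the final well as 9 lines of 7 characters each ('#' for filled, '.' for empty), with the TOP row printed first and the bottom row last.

Drop 1: Z rot1 at col 5 lands with bottom-row=0; cleared 0 line(s) (total 0); column heights now [0 0 0 0 0 2 3], max=3
Drop 2: S rot1 at col 0 lands with bottom-row=0; cleared 0 line(s) (total 0); column heights now [3 2 0 0 0 2 3], max=3
Drop 3: S rot2 at col 1 lands with bottom-row=2; cleared 0 line(s) (total 0); column heights now [3 3 4 4 0 2 3], max=4
Drop 4: S rot1 at col 0 lands with bottom-row=3; cleared 0 line(s) (total 0); column heights now [6 5 4 4 0 2 3], max=6

Answer: .......
.......
.......
#......
##.....
.###...
###...#
##...##
.#...#.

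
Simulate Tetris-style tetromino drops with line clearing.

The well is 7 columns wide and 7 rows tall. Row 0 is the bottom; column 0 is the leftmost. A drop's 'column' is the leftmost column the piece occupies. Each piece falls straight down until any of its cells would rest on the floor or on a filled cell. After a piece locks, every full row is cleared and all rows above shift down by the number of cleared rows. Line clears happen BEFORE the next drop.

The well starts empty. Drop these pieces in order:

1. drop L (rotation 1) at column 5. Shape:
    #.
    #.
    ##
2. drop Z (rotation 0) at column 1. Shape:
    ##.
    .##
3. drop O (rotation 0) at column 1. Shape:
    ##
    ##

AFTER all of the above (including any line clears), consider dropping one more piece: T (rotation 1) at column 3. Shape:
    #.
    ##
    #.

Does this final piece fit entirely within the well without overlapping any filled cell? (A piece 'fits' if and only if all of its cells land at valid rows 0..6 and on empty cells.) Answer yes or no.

Drop 1: L rot1 at col 5 lands with bottom-row=0; cleared 0 line(s) (total 0); column heights now [0 0 0 0 0 3 1], max=3
Drop 2: Z rot0 at col 1 lands with bottom-row=0; cleared 0 line(s) (total 0); column heights now [0 2 2 1 0 3 1], max=3
Drop 3: O rot0 at col 1 lands with bottom-row=2; cleared 0 line(s) (total 0); column heights now [0 4 4 1 0 3 1], max=4
Test piece T rot1 at col 3 (width 2): heights before test = [0 4 4 1 0 3 1]; fits = True

Answer: yes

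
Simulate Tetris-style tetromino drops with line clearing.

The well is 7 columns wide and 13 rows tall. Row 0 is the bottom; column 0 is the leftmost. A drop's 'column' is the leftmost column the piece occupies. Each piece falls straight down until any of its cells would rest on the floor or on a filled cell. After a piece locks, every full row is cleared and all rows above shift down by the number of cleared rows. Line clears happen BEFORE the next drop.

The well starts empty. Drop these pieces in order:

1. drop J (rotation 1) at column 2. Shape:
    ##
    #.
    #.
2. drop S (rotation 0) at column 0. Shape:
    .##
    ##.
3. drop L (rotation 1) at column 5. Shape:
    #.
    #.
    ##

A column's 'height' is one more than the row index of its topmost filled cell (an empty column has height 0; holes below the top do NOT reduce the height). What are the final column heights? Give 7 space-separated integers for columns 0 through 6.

Answer: 3 4 4 3 0 3 1

Derivation:
Drop 1: J rot1 at col 2 lands with bottom-row=0; cleared 0 line(s) (total 0); column heights now [0 0 3 3 0 0 0], max=3
Drop 2: S rot0 at col 0 lands with bottom-row=2; cleared 0 line(s) (total 0); column heights now [3 4 4 3 0 0 0], max=4
Drop 3: L rot1 at col 5 lands with bottom-row=0; cleared 0 line(s) (total 0); column heights now [3 4 4 3 0 3 1], max=4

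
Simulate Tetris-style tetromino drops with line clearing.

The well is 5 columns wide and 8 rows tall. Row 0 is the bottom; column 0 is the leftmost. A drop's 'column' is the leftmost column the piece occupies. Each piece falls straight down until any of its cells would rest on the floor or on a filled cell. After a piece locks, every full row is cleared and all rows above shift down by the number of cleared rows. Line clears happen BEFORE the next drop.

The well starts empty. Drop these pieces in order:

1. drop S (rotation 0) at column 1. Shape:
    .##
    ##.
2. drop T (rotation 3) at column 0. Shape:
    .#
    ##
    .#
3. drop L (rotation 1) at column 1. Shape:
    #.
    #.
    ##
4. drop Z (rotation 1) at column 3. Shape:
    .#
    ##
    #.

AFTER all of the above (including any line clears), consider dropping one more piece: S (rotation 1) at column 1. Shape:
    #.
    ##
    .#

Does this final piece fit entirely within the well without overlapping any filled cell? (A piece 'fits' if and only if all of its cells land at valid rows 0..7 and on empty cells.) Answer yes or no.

Drop 1: S rot0 at col 1 lands with bottom-row=0; cleared 0 line(s) (total 0); column heights now [0 1 2 2 0], max=2
Drop 2: T rot3 at col 0 lands with bottom-row=1; cleared 0 line(s) (total 0); column heights now [3 4 2 2 0], max=4
Drop 3: L rot1 at col 1 lands with bottom-row=4; cleared 0 line(s) (total 0); column heights now [3 7 5 2 0], max=7
Drop 4: Z rot1 at col 3 lands with bottom-row=2; cleared 0 line(s) (total 0); column heights now [3 7 5 4 5], max=7
Test piece S rot1 at col 1 (width 2): heights before test = [3 7 5 4 5]; fits = False

Answer: no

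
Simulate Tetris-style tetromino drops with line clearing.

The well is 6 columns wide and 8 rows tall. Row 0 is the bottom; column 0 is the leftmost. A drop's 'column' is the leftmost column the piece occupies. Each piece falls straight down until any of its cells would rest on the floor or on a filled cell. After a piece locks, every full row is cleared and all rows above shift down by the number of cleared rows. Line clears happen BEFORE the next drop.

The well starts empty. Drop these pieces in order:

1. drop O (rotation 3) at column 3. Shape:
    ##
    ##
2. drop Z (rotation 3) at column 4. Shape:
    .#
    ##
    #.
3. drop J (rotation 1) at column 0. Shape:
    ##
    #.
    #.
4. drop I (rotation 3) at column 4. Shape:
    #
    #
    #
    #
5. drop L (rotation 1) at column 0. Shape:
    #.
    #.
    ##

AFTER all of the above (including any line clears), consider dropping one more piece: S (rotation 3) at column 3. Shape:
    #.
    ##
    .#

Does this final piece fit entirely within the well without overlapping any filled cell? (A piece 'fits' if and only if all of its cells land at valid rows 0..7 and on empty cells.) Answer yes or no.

Drop 1: O rot3 at col 3 lands with bottom-row=0; cleared 0 line(s) (total 0); column heights now [0 0 0 2 2 0], max=2
Drop 2: Z rot3 at col 4 lands with bottom-row=2; cleared 0 line(s) (total 0); column heights now [0 0 0 2 4 5], max=5
Drop 3: J rot1 at col 0 lands with bottom-row=0; cleared 0 line(s) (total 0); column heights now [3 3 0 2 4 5], max=5
Drop 4: I rot3 at col 4 lands with bottom-row=4; cleared 0 line(s) (total 0); column heights now [3 3 0 2 8 5], max=8
Drop 5: L rot1 at col 0 lands with bottom-row=3; cleared 0 line(s) (total 0); column heights now [6 4 0 2 8 5], max=8
Test piece S rot3 at col 3 (width 2): heights before test = [6 4 0 2 8 5]; fits = False

Answer: no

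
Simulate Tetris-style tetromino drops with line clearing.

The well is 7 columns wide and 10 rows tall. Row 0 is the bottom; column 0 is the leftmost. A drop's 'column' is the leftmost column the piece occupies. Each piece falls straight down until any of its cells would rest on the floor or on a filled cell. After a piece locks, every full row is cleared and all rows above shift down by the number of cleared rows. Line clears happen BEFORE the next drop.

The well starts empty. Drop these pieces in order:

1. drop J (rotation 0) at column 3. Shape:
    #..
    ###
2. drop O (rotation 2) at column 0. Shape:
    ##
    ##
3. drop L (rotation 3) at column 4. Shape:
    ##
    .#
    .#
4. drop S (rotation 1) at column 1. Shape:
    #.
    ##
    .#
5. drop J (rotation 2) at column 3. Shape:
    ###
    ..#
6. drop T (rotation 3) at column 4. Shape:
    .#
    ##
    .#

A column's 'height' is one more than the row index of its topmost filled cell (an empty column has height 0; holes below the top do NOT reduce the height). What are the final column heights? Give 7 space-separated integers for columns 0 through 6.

Drop 1: J rot0 at col 3 lands with bottom-row=0; cleared 0 line(s) (total 0); column heights now [0 0 0 2 1 1 0], max=2
Drop 2: O rot2 at col 0 lands with bottom-row=0; cleared 0 line(s) (total 0); column heights now [2 2 0 2 1 1 0], max=2
Drop 3: L rot3 at col 4 lands with bottom-row=1; cleared 0 line(s) (total 0); column heights now [2 2 0 2 4 4 0], max=4
Drop 4: S rot1 at col 1 lands with bottom-row=1; cleared 0 line(s) (total 0); column heights now [2 4 3 2 4 4 0], max=4
Drop 5: J rot2 at col 3 lands with bottom-row=4; cleared 0 line(s) (total 0); column heights now [2 4 3 6 6 6 0], max=6
Drop 6: T rot3 at col 4 lands with bottom-row=6; cleared 0 line(s) (total 0); column heights now [2 4 3 6 8 9 0], max=9

Answer: 2 4 3 6 8 9 0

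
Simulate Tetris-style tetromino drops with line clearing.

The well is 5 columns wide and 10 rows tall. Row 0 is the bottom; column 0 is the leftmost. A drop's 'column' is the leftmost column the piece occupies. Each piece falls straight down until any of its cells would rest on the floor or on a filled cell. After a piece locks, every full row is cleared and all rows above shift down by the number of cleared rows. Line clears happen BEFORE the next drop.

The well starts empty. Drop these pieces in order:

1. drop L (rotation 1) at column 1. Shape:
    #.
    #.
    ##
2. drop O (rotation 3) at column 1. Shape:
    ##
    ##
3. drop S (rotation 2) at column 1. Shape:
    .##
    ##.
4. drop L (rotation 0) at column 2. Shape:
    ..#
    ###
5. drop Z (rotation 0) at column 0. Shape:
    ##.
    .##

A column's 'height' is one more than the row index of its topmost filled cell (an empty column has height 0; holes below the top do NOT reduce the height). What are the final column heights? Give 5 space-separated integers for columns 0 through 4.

Answer: 10 10 9 8 9

Derivation:
Drop 1: L rot1 at col 1 lands with bottom-row=0; cleared 0 line(s) (total 0); column heights now [0 3 1 0 0], max=3
Drop 2: O rot3 at col 1 lands with bottom-row=3; cleared 0 line(s) (total 0); column heights now [0 5 5 0 0], max=5
Drop 3: S rot2 at col 1 lands with bottom-row=5; cleared 0 line(s) (total 0); column heights now [0 6 7 7 0], max=7
Drop 4: L rot0 at col 2 lands with bottom-row=7; cleared 0 line(s) (total 0); column heights now [0 6 8 8 9], max=9
Drop 5: Z rot0 at col 0 lands with bottom-row=8; cleared 0 line(s) (total 0); column heights now [10 10 9 8 9], max=10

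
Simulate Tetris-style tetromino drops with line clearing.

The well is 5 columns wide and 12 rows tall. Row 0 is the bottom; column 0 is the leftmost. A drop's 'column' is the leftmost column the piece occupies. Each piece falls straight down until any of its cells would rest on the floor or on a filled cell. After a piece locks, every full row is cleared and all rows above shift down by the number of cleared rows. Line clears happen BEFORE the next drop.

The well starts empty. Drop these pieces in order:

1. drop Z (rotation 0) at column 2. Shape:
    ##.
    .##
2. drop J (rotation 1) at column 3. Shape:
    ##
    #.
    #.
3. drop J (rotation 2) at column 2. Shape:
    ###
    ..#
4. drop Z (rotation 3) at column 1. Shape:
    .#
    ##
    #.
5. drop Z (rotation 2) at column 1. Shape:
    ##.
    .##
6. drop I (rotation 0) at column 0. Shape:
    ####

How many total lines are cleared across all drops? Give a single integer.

Answer: 0

Derivation:
Drop 1: Z rot0 at col 2 lands with bottom-row=0; cleared 0 line(s) (total 0); column heights now [0 0 2 2 1], max=2
Drop 2: J rot1 at col 3 lands with bottom-row=2; cleared 0 line(s) (total 0); column heights now [0 0 2 5 5], max=5
Drop 3: J rot2 at col 2 lands with bottom-row=5; cleared 0 line(s) (total 0); column heights now [0 0 7 7 7], max=7
Drop 4: Z rot3 at col 1 lands with bottom-row=6; cleared 0 line(s) (total 0); column heights now [0 8 9 7 7], max=9
Drop 5: Z rot2 at col 1 lands with bottom-row=9; cleared 0 line(s) (total 0); column heights now [0 11 11 10 7], max=11
Drop 6: I rot0 at col 0 lands with bottom-row=11; cleared 0 line(s) (total 0); column heights now [12 12 12 12 7], max=12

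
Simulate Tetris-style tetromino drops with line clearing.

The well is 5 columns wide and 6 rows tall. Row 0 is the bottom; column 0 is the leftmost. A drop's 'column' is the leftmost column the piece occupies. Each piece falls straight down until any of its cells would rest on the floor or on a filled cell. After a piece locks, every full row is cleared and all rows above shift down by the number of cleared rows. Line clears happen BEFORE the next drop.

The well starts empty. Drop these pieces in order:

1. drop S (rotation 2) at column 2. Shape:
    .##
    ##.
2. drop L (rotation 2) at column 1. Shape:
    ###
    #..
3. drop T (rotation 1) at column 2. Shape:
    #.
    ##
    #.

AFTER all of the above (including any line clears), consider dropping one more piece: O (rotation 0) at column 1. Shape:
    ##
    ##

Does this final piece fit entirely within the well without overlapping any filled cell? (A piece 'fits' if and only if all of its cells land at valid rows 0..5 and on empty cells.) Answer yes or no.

Answer: no

Derivation:
Drop 1: S rot2 at col 2 lands with bottom-row=0; cleared 0 line(s) (total 0); column heights now [0 0 1 2 2], max=2
Drop 2: L rot2 at col 1 lands with bottom-row=1; cleared 0 line(s) (total 0); column heights now [0 3 3 3 2], max=3
Drop 3: T rot1 at col 2 lands with bottom-row=3; cleared 0 line(s) (total 0); column heights now [0 3 6 5 2], max=6
Test piece O rot0 at col 1 (width 2): heights before test = [0 3 6 5 2]; fits = False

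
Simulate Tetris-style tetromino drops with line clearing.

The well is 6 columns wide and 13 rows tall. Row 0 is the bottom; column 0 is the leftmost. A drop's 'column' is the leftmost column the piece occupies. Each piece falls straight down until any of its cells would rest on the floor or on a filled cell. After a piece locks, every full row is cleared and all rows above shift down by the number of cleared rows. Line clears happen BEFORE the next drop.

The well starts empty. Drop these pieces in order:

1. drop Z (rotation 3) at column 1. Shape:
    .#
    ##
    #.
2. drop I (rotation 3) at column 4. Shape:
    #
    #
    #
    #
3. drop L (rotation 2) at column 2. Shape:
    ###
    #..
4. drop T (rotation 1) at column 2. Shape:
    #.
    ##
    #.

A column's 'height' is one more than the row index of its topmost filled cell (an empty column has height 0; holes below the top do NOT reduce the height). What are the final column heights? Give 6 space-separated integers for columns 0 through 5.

Answer: 0 2 8 7 5 0

Derivation:
Drop 1: Z rot3 at col 1 lands with bottom-row=0; cleared 0 line(s) (total 0); column heights now [0 2 3 0 0 0], max=3
Drop 2: I rot3 at col 4 lands with bottom-row=0; cleared 0 line(s) (total 0); column heights now [0 2 3 0 4 0], max=4
Drop 3: L rot2 at col 2 lands with bottom-row=3; cleared 0 line(s) (total 0); column heights now [0 2 5 5 5 0], max=5
Drop 4: T rot1 at col 2 lands with bottom-row=5; cleared 0 line(s) (total 0); column heights now [0 2 8 7 5 0], max=8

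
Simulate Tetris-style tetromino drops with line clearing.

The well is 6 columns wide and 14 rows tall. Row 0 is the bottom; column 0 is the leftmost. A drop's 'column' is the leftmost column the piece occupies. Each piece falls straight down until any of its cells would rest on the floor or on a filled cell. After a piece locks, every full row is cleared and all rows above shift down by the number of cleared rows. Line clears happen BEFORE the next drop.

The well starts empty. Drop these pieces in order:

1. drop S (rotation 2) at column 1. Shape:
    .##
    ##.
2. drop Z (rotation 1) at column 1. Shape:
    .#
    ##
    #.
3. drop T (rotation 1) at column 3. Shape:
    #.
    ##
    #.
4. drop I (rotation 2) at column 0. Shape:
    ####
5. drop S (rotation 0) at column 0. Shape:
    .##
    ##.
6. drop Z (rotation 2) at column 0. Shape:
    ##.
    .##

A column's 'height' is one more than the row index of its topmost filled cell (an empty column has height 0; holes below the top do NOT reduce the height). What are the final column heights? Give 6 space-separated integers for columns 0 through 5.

Answer: 10 10 9 6 4 0

Derivation:
Drop 1: S rot2 at col 1 lands with bottom-row=0; cleared 0 line(s) (total 0); column heights now [0 1 2 2 0 0], max=2
Drop 2: Z rot1 at col 1 lands with bottom-row=1; cleared 0 line(s) (total 0); column heights now [0 3 4 2 0 0], max=4
Drop 3: T rot1 at col 3 lands with bottom-row=2; cleared 0 line(s) (total 0); column heights now [0 3 4 5 4 0], max=5
Drop 4: I rot2 at col 0 lands with bottom-row=5; cleared 0 line(s) (total 0); column heights now [6 6 6 6 4 0], max=6
Drop 5: S rot0 at col 0 lands with bottom-row=6; cleared 0 line(s) (total 0); column heights now [7 8 8 6 4 0], max=8
Drop 6: Z rot2 at col 0 lands with bottom-row=8; cleared 0 line(s) (total 0); column heights now [10 10 9 6 4 0], max=10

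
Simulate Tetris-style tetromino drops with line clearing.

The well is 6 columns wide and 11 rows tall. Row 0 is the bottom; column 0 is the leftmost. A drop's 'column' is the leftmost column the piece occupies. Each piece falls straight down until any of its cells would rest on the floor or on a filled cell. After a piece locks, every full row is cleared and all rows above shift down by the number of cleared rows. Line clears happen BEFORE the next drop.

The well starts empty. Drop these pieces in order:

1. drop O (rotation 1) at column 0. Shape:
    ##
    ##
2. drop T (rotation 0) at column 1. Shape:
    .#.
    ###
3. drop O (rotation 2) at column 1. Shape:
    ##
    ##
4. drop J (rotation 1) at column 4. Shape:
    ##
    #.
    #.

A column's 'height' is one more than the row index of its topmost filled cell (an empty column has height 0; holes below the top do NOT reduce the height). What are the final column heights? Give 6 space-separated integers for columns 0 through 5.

Drop 1: O rot1 at col 0 lands with bottom-row=0; cleared 0 line(s) (total 0); column heights now [2 2 0 0 0 0], max=2
Drop 2: T rot0 at col 1 lands with bottom-row=2; cleared 0 line(s) (total 0); column heights now [2 3 4 3 0 0], max=4
Drop 3: O rot2 at col 1 lands with bottom-row=4; cleared 0 line(s) (total 0); column heights now [2 6 6 3 0 0], max=6
Drop 4: J rot1 at col 4 lands with bottom-row=0; cleared 0 line(s) (total 0); column heights now [2 6 6 3 3 3], max=6

Answer: 2 6 6 3 3 3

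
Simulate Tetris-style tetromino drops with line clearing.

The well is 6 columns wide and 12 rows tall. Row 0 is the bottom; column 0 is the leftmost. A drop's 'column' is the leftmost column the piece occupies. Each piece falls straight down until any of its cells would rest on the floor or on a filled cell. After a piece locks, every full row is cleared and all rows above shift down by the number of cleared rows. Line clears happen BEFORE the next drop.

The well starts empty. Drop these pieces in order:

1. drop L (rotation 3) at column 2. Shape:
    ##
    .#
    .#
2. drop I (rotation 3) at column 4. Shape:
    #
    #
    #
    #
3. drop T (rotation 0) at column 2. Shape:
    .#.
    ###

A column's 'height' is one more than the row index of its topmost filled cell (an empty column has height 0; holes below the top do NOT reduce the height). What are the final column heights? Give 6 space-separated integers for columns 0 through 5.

Drop 1: L rot3 at col 2 lands with bottom-row=0; cleared 0 line(s) (total 0); column heights now [0 0 3 3 0 0], max=3
Drop 2: I rot3 at col 4 lands with bottom-row=0; cleared 0 line(s) (total 0); column heights now [0 0 3 3 4 0], max=4
Drop 3: T rot0 at col 2 lands with bottom-row=4; cleared 0 line(s) (total 0); column heights now [0 0 5 6 5 0], max=6

Answer: 0 0 5 6 5 0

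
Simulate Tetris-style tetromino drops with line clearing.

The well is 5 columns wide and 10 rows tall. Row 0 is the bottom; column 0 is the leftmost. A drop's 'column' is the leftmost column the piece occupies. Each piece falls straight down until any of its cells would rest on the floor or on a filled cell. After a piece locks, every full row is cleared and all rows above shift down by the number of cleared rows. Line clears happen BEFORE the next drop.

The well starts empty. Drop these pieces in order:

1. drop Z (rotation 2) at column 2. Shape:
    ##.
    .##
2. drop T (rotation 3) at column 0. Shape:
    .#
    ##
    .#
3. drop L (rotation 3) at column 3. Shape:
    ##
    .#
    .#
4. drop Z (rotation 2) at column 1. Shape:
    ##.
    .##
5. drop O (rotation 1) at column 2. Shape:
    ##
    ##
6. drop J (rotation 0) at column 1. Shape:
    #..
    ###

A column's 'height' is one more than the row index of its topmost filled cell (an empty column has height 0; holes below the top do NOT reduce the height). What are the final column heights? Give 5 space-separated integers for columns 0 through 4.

Drop 1: Z rot2 at col 2 lands with bottom-row=0; cleared 0 line(s) (total 0); column heights now [0 0 2 2 1], max=2
Drop 2: T rot3 at col 0 lands with bottom-row=0; cleared 0 line(s) (total 0); column heights now [2 3 2 2 1], max=3
Drop 3: L rot3 at col 3 lands with bottom-row=1; cleared 1 line(s) (total 1); column heights now [0 2 0 3 3], max=3
Drop 4: Z rot2 at col 1 lands with bottom-row=3; cleared 0 line(s) (total 1); column heights now [0 5 5 4 3], max=5
Drop 5: O rot1 at col 2 lands with bottom-row=5; cleared 0 line(s) (total 1); column heights now [0 5 7 7 3], max=7
Drop 6: J rot0 at col 1 lands with bottom-row=7; cleared 0 line(s) (total 1); column heights now [0 9 8 8 3], max=9

Answer: 0 9 8 8 3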